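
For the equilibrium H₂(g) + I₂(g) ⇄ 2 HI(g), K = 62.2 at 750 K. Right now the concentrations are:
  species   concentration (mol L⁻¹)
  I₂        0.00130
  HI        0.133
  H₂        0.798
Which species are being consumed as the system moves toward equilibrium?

H₂, I₂ (reactants)

Q = [HI]² / ([H₂]·[I₂]) = (0.133)² / ((0.798)·(0.00130)) = 17.1
Q = 17.1 < K = 62.2: net forward reaction.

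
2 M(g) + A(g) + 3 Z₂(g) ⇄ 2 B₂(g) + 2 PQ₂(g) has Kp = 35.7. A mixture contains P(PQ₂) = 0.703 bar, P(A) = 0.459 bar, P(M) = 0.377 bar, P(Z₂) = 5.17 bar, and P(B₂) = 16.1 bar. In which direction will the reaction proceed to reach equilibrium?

toward products

Qp = P(B₂)²·P(PQ₂)² / (P(M)²·P(A)·P(Z₂)³) = (16.1)²·(0.703)² / ((0.377)²·(0.459)·(5.17)³) = 14.2
Qp = 14.2 < Kp = 35.7, so the forward reaction proceeds.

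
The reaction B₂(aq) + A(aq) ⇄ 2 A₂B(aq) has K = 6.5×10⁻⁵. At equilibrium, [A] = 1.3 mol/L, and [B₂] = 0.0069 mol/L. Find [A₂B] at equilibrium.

[A₂B] = 7.6×10⁻⁴ mol/L

At equilibrium, K = [A₂B]² / ([B₂]·[A]) = 6.5×10⁻⁵.
([A₂B])² / ((0.0069)·(1.3)) = 6.5×10⁻⁵
[A₂B]² = 5.83×10⁻⁷ ⇒ [A₂B] = 7.6×10⁻⁴ mol/L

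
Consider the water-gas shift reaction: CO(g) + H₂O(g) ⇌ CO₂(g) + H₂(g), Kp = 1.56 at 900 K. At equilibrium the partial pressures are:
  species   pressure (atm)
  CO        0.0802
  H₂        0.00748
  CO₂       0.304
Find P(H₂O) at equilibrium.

At equilibrium, Kp = P(CO₂)·P(H₂) / (P(CO)·P(H₂O)) = 1.56.
(0.304)·(0.00748) / ((0.0802)·(P(H₂O))) = 1.56
P(H₂O) = 0.0182 atm

P(H₂O) = 0.0182 atm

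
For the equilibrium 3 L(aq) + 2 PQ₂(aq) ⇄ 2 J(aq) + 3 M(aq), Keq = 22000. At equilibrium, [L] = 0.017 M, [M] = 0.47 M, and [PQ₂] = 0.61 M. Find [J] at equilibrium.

At equilibrium, Keq = [J]²·[M]³ / ([L]³·[PQ₂]²) = 22000.
([J])²·(0.47)³ / ((0.017)³·(0.61)²) = 22000
[J]² = 0.387 ⇒ [J] = 0.62 M

[J] = 0.62 M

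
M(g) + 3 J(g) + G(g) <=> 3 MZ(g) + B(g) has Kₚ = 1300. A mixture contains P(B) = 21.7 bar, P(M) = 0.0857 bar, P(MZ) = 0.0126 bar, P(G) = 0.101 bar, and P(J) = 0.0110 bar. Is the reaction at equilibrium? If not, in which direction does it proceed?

Qₚ = P(MZ)³·P(B) / (P(M)·P(J)³·P(G)) = (0.0126)³·(21.7) / ((0.0857)·(0.0110)³·(0.101)) = 3770
Qₚ = 3770 > Kₚ = 1300, so the reverse reaction proceeds.

reverse (toward reactants)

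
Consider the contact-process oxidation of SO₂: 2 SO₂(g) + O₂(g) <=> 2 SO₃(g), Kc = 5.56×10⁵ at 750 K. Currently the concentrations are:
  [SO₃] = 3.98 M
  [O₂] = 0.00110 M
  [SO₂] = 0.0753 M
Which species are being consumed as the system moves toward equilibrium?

SO₃ (products)

Qc = [SO₃]² / ([SO₂]²·[O₂]) = (3.98)² / ((0.0753)²·(0.00110)) = 2.54×10⁶
Qc = 2.54×10⁶ > Kc = 5.56×10⁵: net reverse reaction.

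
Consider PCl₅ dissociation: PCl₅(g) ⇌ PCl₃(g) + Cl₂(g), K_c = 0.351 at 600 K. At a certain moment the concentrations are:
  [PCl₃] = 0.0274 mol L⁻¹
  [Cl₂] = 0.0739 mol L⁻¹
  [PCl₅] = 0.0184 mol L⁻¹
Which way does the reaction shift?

Q_c = [PCl₃]·[Cl₂] / [PCl₅] = (0.0274)·(0.0739) / (0.0184) = 0.110
Q_c = 0.110 < K_c = 0.351, so the forward reaction proceeds.

forward (toward products)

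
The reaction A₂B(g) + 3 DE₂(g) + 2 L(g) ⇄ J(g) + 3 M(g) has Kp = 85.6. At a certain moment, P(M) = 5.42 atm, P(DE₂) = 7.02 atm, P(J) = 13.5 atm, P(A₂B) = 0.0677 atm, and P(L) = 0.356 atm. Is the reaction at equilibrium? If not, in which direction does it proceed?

to the left

Qp = P(J)·P(M)³ / (P(A₂B)·P(DE₂)³·P(L)²) = (13.5)·(5.42)³ / ((0.0677)·(7.02)³·(0.356)²) = 724
Qp = 724 > Kp = 85.6, so the reverse reaction proceeds.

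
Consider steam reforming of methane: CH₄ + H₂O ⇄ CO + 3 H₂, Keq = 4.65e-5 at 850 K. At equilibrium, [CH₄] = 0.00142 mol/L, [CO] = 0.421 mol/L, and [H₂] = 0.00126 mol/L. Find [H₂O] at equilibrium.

[H₂O] = 0.0128 mol/L

At equilibrium, Keq = [CO]·[H₂]³ / ([CH₄]·[H₂O]) = 4.65e-5.
(0.421)·(0.00126)³ / ((0.00142)·([H₂O])) = 4.65e-5
[H₂O] = 0.0128 mol/L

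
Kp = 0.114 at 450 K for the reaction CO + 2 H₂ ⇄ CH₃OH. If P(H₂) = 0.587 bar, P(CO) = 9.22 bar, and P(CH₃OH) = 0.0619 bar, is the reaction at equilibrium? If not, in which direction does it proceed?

toward products

Qp = P(CH₃OH) / (P(CO)·P(H₂)²) = (0.0619) / ((9.22)·(0.587)²) = 0.0195
Qp = 0.0195 < Kp = 0.114, so the forward reaction proceeds.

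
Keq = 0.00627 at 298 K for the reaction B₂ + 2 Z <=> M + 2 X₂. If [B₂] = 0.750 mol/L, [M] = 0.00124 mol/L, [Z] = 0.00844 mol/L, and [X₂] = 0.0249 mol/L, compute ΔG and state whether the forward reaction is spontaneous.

ΔG = 2.06 kJ/mol; the forward reaction is non-spontaneous

Q = [M]·[X₂]² / ([B₂]·[Z]²) = (0.00124)·(0.0249)² / ((0.750)·(0.00844)²) = 0.0144
ΔG = RT ln(Q/Keq) = (8.314 J mol⁻¹ K⁻¹)(298 K) × ln(0.0144/0.00627)
   = (2.478 kJ/mol)(0.8315) = 2.06 kJ/mol
ΔG > 0, so the forward reaction is non-spontaneous (proceeds in reverse).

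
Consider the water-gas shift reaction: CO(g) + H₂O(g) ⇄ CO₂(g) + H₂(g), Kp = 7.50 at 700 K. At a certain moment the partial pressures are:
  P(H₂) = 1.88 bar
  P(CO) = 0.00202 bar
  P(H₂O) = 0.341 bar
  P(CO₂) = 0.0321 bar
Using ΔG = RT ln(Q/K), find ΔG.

ΔG = 14.3 kJ/mol

Qp = P(CO₂)·P(H₂) / (P(CO)·P(H₂O)) = (0.0321)·(1.88) / ((0.00202)·(0.341)) = 87.6
ΔG = RT ln(Qp/Kp) = (8.314 J mol⁻¹ K⁻¹)(700 K) × ln(87.6/7.50)
   = (5.820 kJ/mol)(2.458) = 14.3 kJ/mol
ΔG > 0, so the forward reaction is non-spontaneous (proceeds in reverse).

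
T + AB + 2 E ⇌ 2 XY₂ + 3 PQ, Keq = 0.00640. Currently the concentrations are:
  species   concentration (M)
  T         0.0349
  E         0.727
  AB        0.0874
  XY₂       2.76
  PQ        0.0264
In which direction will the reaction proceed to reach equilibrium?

Q = [XY₂]²·[PQ]³ / ([T]·[AB]·[E]²) = (2.76)²·(0.0264)³ / ((0.0349)·(0.0874)·(0.727)²) = 0.0869
Q = 0.0869 > Keq = 0.00640, so the reverse reaction proceeds.

toward reactants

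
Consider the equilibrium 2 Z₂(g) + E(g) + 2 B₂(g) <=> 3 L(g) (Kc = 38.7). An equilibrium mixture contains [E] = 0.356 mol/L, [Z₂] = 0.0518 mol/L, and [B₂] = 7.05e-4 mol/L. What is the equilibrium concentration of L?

At equilibrium, Kc = [L]³ / ([Z₂]²·[E]·[B₂]²) = 38.7.
([L])³ / ((0.0518)²·(0.356)·(7.05e-4)²) = 38.7
[L]³ = 1.84e-8 ⇒ [L] = 0.00264 mol/L

[L] = 0.00264 mol/L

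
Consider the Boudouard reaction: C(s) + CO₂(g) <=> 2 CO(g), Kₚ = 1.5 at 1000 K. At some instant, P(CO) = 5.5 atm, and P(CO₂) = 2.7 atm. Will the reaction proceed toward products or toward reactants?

reverse (toward reactants)

(C is a pure solid — omitted from Qₚ.)
Qₚ = P(CO)² / P(CO₂) = (5.5)² / (2.7) = 11
Qₚ = 11 > Kₚ = 1.5, so the reverse reaction proceeds.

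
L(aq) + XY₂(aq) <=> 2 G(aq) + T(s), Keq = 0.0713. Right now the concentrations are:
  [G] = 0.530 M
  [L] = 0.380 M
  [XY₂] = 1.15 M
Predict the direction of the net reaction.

(T is a pure solid — omitted from Q.)
Q = [G]² / ([L]·[XY₂]) = (0.530)² / ((0.380)·(1.15)) = 0.643
Q = 0.643 > Keq = 0.0713, so the reverse reaction proceeds.

to the left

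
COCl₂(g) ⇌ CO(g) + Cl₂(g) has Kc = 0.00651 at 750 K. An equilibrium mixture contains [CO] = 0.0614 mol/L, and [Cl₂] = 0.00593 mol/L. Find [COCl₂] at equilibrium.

[COCl₂] = 0.0559 mol/L

At equilibrium, Kc = [CO]·[Cl₂] / [COCl₂] = 0.00651.
(0.0614)·(0.00593) / ([COCl₂]) = 0.00651
[COCl₂] = 0.0559 mol/L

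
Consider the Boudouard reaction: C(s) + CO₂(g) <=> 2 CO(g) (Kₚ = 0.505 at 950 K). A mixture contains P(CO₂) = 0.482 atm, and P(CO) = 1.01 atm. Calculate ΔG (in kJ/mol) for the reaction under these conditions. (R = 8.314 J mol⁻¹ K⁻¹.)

ΔG = 11.3 kJ/mol

(C is a pure solid — omitted from Qₚ.)
Qₚ = P(CO)² / P(CO₂) = (1.01)² / (0.482) = 2.12
ΔG = RT ln(Qₚ/Kₚ) = (8.314 J mol⁻¹ K⁻¹)(950 K) × ln(2.12/0.505)
   = (7.898 kJ/mol)(1.435) = 11.3 kJ/mol
ΔG > 0, so the forward reaction is non-spontaneous (proceeds in reverse).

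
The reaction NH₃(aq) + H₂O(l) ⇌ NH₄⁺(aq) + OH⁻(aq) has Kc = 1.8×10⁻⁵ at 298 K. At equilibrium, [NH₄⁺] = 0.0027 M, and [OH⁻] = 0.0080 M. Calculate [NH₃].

(H₂O is a pure liquid — omitted from Kc.)
At equilibrium, Kc = [NH₄⁺]·[OH⁻] / [NH₃] = 1.8×10⁻⁵.
(0.0027)·(0.0080) / ([NH₃]) = 1.8×10⁻⁵
[NH₃] = 1.20 = 1.2 M

[NH₃] = 1.2 M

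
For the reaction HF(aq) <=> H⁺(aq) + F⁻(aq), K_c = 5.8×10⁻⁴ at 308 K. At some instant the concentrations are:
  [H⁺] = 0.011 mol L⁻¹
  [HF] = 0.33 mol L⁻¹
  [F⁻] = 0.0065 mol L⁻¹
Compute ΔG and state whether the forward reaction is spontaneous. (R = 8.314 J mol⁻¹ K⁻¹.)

Q_c = [H⁺]·[F⁻] / [HF] = (0.011)·(0.0065) / (0.33) = 2.17×10⁻⁴
ΔG = RT ln(Q_c/K_c) = (8.314 J mol⁻¹ K⁻¹)(308 K) × ln(2.17×10⁻⁴/5.8×10⁻⁴)
   = (2.561 kJ/mol)(-0.9831) = -2.52 kJ/mol
ΔG < 0, so the forward reaction is spontaneous (proceeds forward).

ΔG = -2.52 kJ/mol; the forward reaction is spontaneous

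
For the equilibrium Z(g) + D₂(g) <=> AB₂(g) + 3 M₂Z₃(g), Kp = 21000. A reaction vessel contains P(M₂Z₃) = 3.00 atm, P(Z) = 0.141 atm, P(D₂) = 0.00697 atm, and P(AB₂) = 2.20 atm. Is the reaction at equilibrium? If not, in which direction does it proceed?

toward reactants

Qp = P(AB₂)·P(M₂Z₃)³ / (P(Z)·P(D₂)) = (2.20)·(3.00)³ / ((0.141)·(0.00697)) = 60400
Qp = 60400 > Kp = 21000, so the reverse reaction proceeds.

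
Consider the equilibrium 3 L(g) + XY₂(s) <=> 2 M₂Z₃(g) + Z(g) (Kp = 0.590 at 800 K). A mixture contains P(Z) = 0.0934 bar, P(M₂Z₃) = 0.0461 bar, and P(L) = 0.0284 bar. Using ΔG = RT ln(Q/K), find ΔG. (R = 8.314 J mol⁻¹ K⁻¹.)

ΔG = 17.9 kJ/mol

(XY₂ is a pure solid — omitted from Qp.)
Qp = P(M₂Z₃)²·P(Z) / P(L)³ = (0.0461)²·(0.0934) / (0.0284)³ = 8.67
ΔG = RT ln(Qp/Kp) = (8.314 J mol⁻¹ K⁻¹)(800 K) × ln(8.67/0.590)
   = (6.651 kJ/mol)(2.688) = 17.9 kJ/mol
ΔG > 0, so the forward reaction is non-spontaneous (proceeds in reverse).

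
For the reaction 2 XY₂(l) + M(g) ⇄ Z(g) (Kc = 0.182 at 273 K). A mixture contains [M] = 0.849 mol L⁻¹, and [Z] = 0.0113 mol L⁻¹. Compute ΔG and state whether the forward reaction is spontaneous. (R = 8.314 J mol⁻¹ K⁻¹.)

(XY₂ is a pure liquid — omitted from Qc.)
Qc = [Z] / [M] = (0.0113) / (0.849) = 0.0133
ΔG = RT ln(Qc/Kc) = (8.314 J mol⁻¹ K⁻¹)(273 K) × ln(0.0133/0.182)
   = (2.270 kJ/mol)(-2.616) = -5.94 kJ/mol
ΔG < 0, so the forward reaction is spontaneous (proceeds forward).

ΔG = -5.94 kJ/mol; the forward reaction is spontaneous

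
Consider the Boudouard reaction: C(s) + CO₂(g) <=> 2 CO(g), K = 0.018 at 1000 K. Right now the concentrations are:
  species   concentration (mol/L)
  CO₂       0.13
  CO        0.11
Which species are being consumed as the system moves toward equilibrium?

(C is a pure solid — omitted from Q.)
Q = [CO]² / [CO₂] = (0.11)² / (0.13) = 0.093
Q = 0.093 > K = 0.018: net reverse reaction.

CO (products)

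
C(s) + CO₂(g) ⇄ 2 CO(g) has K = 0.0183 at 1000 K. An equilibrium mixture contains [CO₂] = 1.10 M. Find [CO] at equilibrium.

[CO] = 0.142 M

(C is a pure solid — omitted from K.)
At equilibrium, K = [CO]² / [CO₂] = 0.0183.
([CO])² / (1.10) = 0.0183
[CO]² = 0.0201 ⇒ [CO] = 0.142 M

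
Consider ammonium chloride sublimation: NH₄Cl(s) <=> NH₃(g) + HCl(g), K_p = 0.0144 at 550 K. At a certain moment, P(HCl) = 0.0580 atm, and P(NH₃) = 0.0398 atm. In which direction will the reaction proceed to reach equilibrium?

forward (toward products)

(NH₄Cl is a pure solid — omitted from Q_p.)
Q_p = P(NH₃)·P(HCl) = (0.0398)·(0.0580) = 0.00231
Q_p = 0.00231 < K_p = 0.0144, so the forward reaction proceeds.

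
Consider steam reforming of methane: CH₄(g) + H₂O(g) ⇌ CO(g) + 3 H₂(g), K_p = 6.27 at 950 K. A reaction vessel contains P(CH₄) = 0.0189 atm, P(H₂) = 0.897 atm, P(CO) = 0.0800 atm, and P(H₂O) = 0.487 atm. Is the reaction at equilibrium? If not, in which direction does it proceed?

at equilibrium

Q_p = P(CO)·P(H₂)³ / (P(CH₄)·P(H₂O)) = (0.0800)·(0.897)³ / ((0.0189)·(0.487)) = 6.27
Q_p = 6.27 = K_p, so the system is already at equilibrium.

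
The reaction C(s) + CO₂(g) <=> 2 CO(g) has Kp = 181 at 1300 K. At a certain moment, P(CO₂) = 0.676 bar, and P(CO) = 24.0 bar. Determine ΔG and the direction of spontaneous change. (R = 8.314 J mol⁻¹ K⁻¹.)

(C is a pure solid — omitted from Qp.)
Qp = P(CO)² / P(CO₂) = (24.0)² / (0.676) = 852
ΔG = RT ln(Qp/Kp) = (8.314 J mol⁻¹ K⁻¹)(1300 K) × ln(852/181)
   = (10.81 kJ/mol)(1.549) = 16.7 kJ/mol
ΔG > 0, so the forward reaction is non-spontaneous (proceeds in reverse).

ΔG = 16.7 kJ/mol; the forward reaction is non-spontaneous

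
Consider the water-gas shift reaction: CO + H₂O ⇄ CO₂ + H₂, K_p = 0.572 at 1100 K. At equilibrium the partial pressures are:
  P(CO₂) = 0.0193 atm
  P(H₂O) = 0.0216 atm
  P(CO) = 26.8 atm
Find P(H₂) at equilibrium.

At equilibrium, K_p = P(CO₂)·P(H₂) / (P(CO)·P(H₂O)) = 0.572.
(0.0193)·(P(H₂)) / ((26.8)·(0.0216)) = 0.572
P(H₂) = 17.2 atm

P(H₂) = 17.2 atm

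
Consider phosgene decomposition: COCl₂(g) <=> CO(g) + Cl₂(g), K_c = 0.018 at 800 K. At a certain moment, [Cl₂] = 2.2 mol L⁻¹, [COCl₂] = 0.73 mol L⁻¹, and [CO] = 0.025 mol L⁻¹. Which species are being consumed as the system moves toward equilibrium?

CO, Cl₂ (products)

Q_c = [CO]·[Cl₂] / [COCl₂] = (0.025)·(2.2) / (0.73) = 0.075
Q_c = 0.075 > K_c = 0.018: net reverse reaction.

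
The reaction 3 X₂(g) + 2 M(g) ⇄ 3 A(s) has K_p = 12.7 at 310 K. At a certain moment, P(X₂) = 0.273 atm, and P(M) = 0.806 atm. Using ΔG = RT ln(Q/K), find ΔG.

ΔG = 4.60 kJ/mol

(A is a pure solid — omitted from Q_p.)
Q_p = 1 / (P(X₂)³·P(M)²) = 1 / ((0.273)³·(0.806)²) = 75.7
ΔG = RT ln(Q_p/K_p) = (8.314 J mol⁻¹ K⁻¹)(310 K) × ln(75.7/12.7)
   = (2.577 kJ/mol)(1.785) = 4.60 kJ/mol
ΔG > 0, so the forward reaction is non-spontaneous (proceeds in reverse).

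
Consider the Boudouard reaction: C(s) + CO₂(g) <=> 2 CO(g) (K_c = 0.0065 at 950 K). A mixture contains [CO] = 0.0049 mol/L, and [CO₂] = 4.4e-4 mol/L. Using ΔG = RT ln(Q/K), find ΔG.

ΔG = 16.8 kJ/mol

(C is a pure solid — omitted from Q_c.)
Q_c = [CO]² / [CO₂] = (0.0049)² / (4.4e-4) = 0.0546
ΔG = RT ln(Q_c/K_c) = (8.314 J mol⁻¹ K⁻¹)(950 K) × ln(0.0546/0.0065)
   = (7.898 kJ/mol)(2.128) = 16.8 kJ/mol
ΔG > 0, so the forward reaction is non-spontaneous (proceeds in reverse).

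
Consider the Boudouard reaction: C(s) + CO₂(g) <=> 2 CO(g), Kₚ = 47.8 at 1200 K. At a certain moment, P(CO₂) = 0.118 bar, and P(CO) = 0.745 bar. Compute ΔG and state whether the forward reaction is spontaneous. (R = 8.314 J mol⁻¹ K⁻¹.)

(C is a pure solid — omitted from Qₚ.)
Qₚ = P(CO)² / P(CO₂) = (0.745)² / (0.118) = 4.70
ΔG = RT ln(Qₚ/Kₚ) = (8.314 J mol⁻¹ K⁻¹)(1200 K) × ln(4.70/47.8)
   = (9.977 kJ/mol)(-2.319) = -23.1 kJ/mol
ΔG < 0, so the forward reaction is spontaneous (proceeds forward).

ΔG = -23.1 kJ/mol; the forward reaction is spontaneous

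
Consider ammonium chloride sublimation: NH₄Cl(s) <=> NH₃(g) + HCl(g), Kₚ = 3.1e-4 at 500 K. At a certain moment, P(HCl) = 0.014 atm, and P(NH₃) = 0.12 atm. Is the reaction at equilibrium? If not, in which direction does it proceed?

toward reactants

(NH₄Cl is a pure solid — omitted from Qₚ.)
Qₚ = P(NH₃)·P(HCl) = (0.12)·(0.014) = 0.0017
Qₚ = 0.0017 > Kₚ = 3.1e-4, so the reverse reaction proceeds.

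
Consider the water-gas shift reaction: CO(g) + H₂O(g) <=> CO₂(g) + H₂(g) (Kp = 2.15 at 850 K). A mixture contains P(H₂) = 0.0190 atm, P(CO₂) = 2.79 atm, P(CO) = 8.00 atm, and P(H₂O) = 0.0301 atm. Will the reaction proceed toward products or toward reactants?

Qp = P(CO₂)·P(H₂) / (P(CO)·P(H₂O)) = (2.79)·(0.0190) / ((8.00)·(0.0301)) = 0.220
Qp = 0.220 < Kp = 2.15, so the forward reaction proceeds.

forward (toward products)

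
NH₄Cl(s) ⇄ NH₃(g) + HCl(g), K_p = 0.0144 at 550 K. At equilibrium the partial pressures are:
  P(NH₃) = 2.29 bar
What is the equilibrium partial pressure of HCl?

(NH₄Cl is a pure solid — omitted from K_p.)
At equilibrium, K_p = P(NH₃)·P(HCl) = 0.0144.
(2.29)·(P(HCl)) = 0.0144
P(HCl) = 0.00629 bar

P(HCl) = 0.00629 bar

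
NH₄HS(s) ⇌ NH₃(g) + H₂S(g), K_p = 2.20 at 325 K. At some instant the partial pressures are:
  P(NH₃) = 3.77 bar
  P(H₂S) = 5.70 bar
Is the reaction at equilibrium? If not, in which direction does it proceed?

(NH₄HS is a pure solid — omitted from Q_p.)
Q_p = P(NH₃)·P(H₂S) = (3.77)·(5.70) = 21.5
Q_p = 21.5 > K_p = 2.20, so the reverse reaction proceeds.

to the left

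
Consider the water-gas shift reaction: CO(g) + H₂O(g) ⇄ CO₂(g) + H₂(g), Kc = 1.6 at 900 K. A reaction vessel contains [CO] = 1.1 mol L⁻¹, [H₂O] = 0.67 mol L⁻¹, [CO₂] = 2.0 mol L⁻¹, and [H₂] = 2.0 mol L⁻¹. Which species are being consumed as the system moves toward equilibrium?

Qc = [CO₂]·[H₂] / ([CO]·[H₂O]) = (2.0)·(2.0) / ((1.1)·(0.67)) = 5.4
Qc = 5.4 > Kc = 1.6: net reverse reaction.

CO₂, H₂ (products)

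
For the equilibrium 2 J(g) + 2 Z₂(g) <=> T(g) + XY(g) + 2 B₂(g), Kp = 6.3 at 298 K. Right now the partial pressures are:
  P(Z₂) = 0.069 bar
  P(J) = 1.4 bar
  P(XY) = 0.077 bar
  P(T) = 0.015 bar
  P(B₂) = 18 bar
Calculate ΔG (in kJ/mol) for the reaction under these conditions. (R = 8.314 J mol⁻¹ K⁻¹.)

Qp = P(T)·P(XY)·P(B₂)² / (P(J)²·P(Z₂)²) = (0.015)·(0.077)·(18)² / ((1.4)²·(0.069)²) = 40.1
ΔG = RT ln(Qp/Kp) = (8.314 J mol⁻¹ K⁻¹)(298 K) × ln(40.1/6.3)
   = (2.478 kJ/mol)(1.851) = 4.59 kJ/mol
ΔG > 0, so the forward reaction is non-spontaneous (proceeds in reverse).

ΔG = 4.59 kJ/mol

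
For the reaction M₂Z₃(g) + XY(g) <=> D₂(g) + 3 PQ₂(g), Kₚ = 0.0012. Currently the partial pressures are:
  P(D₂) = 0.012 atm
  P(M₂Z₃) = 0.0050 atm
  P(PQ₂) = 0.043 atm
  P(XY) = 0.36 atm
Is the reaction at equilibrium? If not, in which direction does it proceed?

Qₚ = P(D₂)·P(PQ₂)³ / (P(M₂Z₃)·P(XY)) = (0.012)·(0.043)³ / ((0.0050)·(0.36)) = 5.3×10⁻⁴
Qₚ = 5.3×10⁻⁴ < Kₚ = 0.0012, so the forward reaction proceeds.

forward (toward products)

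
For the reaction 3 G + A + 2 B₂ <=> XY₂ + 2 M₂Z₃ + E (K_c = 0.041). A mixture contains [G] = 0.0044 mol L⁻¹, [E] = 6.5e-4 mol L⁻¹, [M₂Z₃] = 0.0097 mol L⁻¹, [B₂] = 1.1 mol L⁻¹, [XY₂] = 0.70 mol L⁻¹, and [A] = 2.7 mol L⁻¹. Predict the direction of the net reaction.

toward reactants

Q_c = [XY₂]·[M₂Z₃]²·[E] / ([G]³·[A]·[B₂]²) = (0.70)·(0.0097)²·(6.5e-4) / ((0.0044)³·(2.7)·(1.1)²) = 0.15
Q_c = 0.15 > K_c = 0.041, so the reverse reaction proceeds.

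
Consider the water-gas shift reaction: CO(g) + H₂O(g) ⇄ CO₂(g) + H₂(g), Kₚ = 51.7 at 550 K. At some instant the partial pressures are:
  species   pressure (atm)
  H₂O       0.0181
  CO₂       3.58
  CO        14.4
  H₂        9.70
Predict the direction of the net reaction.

in the reverse direction

Qₚ = P(CO₂)·P(H₂) / (P(CO)·P(H₂O)) = (3.58)·(9.70) / ((14.4)·(0.0181)) = 133
Qₚ = 133 > Kₚ = 51.7, so the reverse reaction proceeds.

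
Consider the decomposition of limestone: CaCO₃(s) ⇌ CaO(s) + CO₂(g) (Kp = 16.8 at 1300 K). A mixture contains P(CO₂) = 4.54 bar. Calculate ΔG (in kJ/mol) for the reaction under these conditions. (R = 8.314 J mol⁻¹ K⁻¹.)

ΔG = -14.1 kJ/mol

(CaCO₃, CaO are pure solids — omitted from Qp.)
Qp = P(CO₂) = 4.54
ΔG = RT ln(Qp/Kp) = (8.314 J mol⁻¹ K⁻¹)(1300 K) × ln(4.54/16.8)
   = (10.81 kJ/mol)(-1.308) = -14.1 kJ/mol
ΔG < 0, so the forward reaction is spontaneous (proceeds forward).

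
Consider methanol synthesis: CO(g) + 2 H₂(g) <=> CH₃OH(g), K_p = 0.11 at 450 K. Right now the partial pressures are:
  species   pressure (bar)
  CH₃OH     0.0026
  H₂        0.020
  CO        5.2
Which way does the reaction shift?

Q_p = P(CH₃OH) / (P(CO)·P(H₂)²) = (0.0026) / ((5.2)·(0.020)²) = 1.2
Q_p = 1.2 > K_p = 0.11, so the reverse reaction proceeds.

reverse (toward reactants)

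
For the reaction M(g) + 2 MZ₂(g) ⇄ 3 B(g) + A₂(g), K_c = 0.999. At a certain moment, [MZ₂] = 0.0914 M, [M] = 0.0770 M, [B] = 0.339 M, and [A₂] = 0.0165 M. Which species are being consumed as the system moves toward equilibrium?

none (at equilibrium)

Q_c = [B]³·[A₂] / ([M]·[MZ₂]²) = (0.339)³·(0.0165) / ((0.0770)·(0.0914)²) = 0.999
Q_c = 0.999 = K_c; the system is at equilibrium.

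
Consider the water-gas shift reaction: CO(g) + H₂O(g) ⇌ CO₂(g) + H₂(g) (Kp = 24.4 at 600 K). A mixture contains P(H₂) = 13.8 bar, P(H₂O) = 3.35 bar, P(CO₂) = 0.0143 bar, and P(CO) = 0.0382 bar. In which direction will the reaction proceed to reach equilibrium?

Qp = P(CO₂)·P(H₂) / (P(CO)·P(H₂O)) = (0.0143)·(13.8) / ((0.0382)·(3.35)) = 1.54
Qp = 1.54 < Kp = 24.4, so the forward reaction proceeds.

forward (toward products)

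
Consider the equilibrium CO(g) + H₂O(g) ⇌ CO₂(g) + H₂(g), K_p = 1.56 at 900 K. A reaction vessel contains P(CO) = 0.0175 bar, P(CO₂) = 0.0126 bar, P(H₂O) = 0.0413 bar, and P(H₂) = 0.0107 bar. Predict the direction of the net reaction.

Q_p = P(CO₂)·P(H₂) / (P(CO)·P(H₂O)) = (0.0126)·(0.0107) / ((0.0175)·(0.0413)) = 0.187
Q_p = 0.187 < K_p = 1.56, so the forward reaction proceeds.

in the forward direction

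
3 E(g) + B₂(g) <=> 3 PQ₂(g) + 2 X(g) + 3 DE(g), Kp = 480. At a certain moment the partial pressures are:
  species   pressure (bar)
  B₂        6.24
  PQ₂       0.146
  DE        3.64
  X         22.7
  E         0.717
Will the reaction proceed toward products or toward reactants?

forward (toward products)

Qp = P(PQ₂)³·P(X)²·P(DE)³ / (P(E)³·P(B₂)) = (0.146)³·(22.7)²·(3.64)³ / ((0.717)³·(6.24)) = 33.6
Qp = 33.6 < Kp = 480, so the forward reaction proceeds.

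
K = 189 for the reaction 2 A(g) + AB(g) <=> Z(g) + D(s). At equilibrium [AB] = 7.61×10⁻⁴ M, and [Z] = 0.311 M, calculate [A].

(D is a pure solid — omitted from K.)
At equilibrium, K = [Z] / ([A]²·[AB]) = 189.
(0.311) / (([A])²·(7.61×10⁻⁴)) = 189
[A]² = 2.16 ⇒ [A] = 1.47 M

[A] = 1.47 M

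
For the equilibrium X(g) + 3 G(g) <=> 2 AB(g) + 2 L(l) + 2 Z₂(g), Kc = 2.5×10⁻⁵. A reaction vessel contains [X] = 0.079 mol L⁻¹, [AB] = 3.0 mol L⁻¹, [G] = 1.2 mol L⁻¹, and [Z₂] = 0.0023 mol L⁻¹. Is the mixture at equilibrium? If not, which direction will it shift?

no; Q > K, reaction proceeds in reverse

(L is a pure liquid — omitted from Qc.)
Qc = [AB]²·[Z₂]² / ([X]·[G]³) = (3.0)²·(0.0023)² / ((0.079)·(1.2)³) = 3.5×10⁻⁴
Qc = 3.5×10⁻⁴ > Kc = 2.5×10⁻⁵: net reverse reaction.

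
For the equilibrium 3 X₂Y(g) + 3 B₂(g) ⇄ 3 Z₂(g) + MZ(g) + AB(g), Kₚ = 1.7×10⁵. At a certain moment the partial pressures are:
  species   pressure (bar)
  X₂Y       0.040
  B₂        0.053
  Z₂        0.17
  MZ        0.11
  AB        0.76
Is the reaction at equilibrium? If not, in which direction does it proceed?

Qₚ = P(Z₂)³·P(MZ)·P(AB) / (P(X₂Y)³·P(B₂)³) = (0.17)³·(0.11)·(0.76) / ((0.040)³·(0.053)³) = 43000
Qₚ = 43000 < Kₚ = 1.7×10⁵, so the forward reaction proceeds.

toward products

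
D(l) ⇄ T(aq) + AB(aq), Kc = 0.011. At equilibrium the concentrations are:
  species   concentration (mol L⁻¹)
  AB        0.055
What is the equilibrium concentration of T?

(D is a pure liquid — omitted from Kc.)
At equilibrium, Kc = [T]·[AB] = 0.011.
([T])·(0.055) = 0.011
[T] = 0.200 = 0.20 mol L⁻¹

[T] = 0.20 mol L⁻¹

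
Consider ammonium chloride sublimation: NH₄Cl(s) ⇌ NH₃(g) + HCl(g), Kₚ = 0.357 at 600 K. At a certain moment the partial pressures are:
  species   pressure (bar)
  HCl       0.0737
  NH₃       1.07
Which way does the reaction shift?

(NH₄Cl is a pure solid — omitted from Qₚ.)
Qₚ = P(NH₃)·P(HCl) = (1.07)·(0.0737) = 0.0789
Qₚ = 0.0789 < Kₚ = 0.357, so the forward reaction proceeds.

toward products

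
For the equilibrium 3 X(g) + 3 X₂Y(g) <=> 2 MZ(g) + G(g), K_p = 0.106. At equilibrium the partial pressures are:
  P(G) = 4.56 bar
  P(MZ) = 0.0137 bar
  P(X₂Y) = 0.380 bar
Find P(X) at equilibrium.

At equilibrium, K_p = P(MZ)²·P(G) / (P(X)³·P(X₂Y)³) = 0.106.
(0.0137)²·(4.56) / ((P(X))³·(0.380)³) = 0.106
P(X)³ = 0.147 ⇒ P(X) = 0.528 bar

P(X) = 0.528 bar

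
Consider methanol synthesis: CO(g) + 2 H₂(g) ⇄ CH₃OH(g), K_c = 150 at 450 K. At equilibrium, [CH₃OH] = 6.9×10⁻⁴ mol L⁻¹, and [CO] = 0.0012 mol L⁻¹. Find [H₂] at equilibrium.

[H₂] = 0.062 mol L⁻¹

At equilibrium, K_c = [CH₃OH] / ([CO]·[H₂]²) = 150.
(6.9×10⁻⁴) / ((0.0012)·([H₂])²) = 150
[H₂]² = 0.00383 ⇒ [H₂] = 0.062 mol L⁻¹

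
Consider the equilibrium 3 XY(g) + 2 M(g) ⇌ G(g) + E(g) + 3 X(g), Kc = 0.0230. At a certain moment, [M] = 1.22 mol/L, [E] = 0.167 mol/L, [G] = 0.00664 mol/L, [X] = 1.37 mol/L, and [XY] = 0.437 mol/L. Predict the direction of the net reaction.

Qc = [G]·[E]·[X]³ / ([XY]³·[M]²) = (0.00664)·(0.167)·(1.37)³ / ((0.437)³·(1.22)²) = 0.0230
Qc = 0.0230 = Kc, so the system is already at equilibrium.

at equilibrium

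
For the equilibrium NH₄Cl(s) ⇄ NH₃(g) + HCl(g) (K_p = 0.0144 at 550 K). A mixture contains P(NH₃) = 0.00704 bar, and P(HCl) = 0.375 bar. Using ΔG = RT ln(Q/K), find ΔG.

ΔG = -7.76 kJ/mol

(NH₄Cl is a pure solid — omitted from Q_p.)
Q_p = P(NH₃)·P(HCl) = (0.00704)·(0.375) = 0.00264
ΔG = RT ln(Q_p/K_p) = (8.314 J mol⁻¹ K⁻¹)(550 K) × ln(0.00264/0.0144)
   = (4.573 kJ/mol)(-1.696) = -7.76 kJ/mol
ΔG < 0, so the forward reaction is spontaneous (proceeds forward).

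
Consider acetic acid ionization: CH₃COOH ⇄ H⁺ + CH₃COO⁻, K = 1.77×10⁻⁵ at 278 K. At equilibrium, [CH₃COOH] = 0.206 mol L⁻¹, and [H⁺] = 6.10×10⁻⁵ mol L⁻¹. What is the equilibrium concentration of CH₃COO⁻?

[CH₃COO⁻] = 0.0598 mol L⁻¹

At equilibrium, K = [H⁺]·[CH₃COO⁻] / [CH₃COOH] = 1.77×10⁻⁵.
(6.10×10⁻⁵)·([CH₃COO⁻]) / (0.206) = 1.77×10⁻⁵
[CH₃COO⁻] = 0.0598 mol L⁻¹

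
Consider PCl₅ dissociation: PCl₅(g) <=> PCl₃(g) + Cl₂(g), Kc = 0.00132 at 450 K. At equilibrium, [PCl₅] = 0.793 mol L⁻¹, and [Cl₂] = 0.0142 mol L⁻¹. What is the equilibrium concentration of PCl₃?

[PCl₃] = 0.0737 mol L⁻¹

At equilibrium, Kc = [PCl₃]·[Cl₂] / [PCl₅] = 0.00132.
([PCl₃])·(0.0142) / (0.793) = 0.00132
[PCl₃] = 0.0737 mol L⁻¹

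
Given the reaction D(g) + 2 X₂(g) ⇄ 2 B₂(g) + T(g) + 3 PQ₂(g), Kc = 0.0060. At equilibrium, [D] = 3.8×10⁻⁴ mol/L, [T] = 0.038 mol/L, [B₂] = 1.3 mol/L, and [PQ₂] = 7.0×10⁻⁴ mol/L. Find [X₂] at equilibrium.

[X₂] = 0.0031 mol/L

At equilibrium, Kc = [B₂]²·[T]·[PQ₂]³ / ([D]·[X₂]²) = 0.0060.
(1.3)²·(0.038)·(7.0×10⁻⁴)³ / ((3.8×10⁻⁴)·([X₂])²) = 0.0060
[X₂]² = 9.66×10⁻⁶ ⇒ [X₂] = 0.0031 mol/L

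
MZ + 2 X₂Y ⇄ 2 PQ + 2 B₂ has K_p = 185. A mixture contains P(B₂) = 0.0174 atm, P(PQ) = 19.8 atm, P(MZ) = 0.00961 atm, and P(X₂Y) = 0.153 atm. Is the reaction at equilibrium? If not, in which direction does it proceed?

Q_p = P(PQ)²·P(B₂)² / (P(MZ)·P(X₂Y)²) = (19.8)²·(0.0174)² / ((0.00961)·(0.153)²) = 528
Q_p = 528 > K_p = 185, so the reverse reaction proceeds.

toward reactants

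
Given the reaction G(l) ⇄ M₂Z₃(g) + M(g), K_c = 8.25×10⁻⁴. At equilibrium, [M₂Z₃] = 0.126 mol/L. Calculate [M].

[M] = 0.00655 mol/L

(G is a pure liquid — omitted from K_c.)
At equilibrium, K_c = [M₂Z₃]·[M] = 8.25×10⁻⁴.
(0.126)·([M]) = 8.25×10⁻⁴
[M] = 0.00655 mol/L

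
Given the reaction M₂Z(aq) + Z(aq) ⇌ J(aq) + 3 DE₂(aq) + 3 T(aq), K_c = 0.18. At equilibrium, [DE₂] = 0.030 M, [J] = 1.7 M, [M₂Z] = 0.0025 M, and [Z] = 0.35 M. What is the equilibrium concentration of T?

At equilibrium, K_c = [J]·[DE₂]³·[T]³ / ([M₂Z]·[Z]) = 0.18.
(1.7)·(0.030)³·([T])³ / ((0.0025)·(0.35)) = 0.18
[T]³ = 3.43 ⇒ [T] = 1.5 M

[T] = 1.5 M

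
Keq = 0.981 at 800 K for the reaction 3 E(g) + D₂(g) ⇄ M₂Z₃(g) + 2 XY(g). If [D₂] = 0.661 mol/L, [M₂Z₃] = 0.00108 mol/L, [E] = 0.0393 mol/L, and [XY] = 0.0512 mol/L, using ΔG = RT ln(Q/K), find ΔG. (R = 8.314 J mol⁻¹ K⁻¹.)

Q = [M₂Z₃]·[XY]² / ([E]³·[D₂]) = (0.00108)·(0.0512)² / ((0.0393)³·(0.661)) = 0.0706
ΔG = RT ln(Q/Keq) = (8.314 J mol⁻¹ K⁻¹)(800 K) × ln(0.0706/0.981)
   = (6.651 kJ/mol)(-2.632) = -17.5 kJ/mol
ΔG < 0, so the forward reaction is spontaneous (proceeds forward).

ΔG = -17.5 kJ/mol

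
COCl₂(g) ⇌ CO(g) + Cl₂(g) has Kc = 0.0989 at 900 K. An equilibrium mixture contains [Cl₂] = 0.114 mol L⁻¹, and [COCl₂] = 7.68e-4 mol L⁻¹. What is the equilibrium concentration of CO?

At equilibrium, Kc = [CO]·[Cl₂] / [COCl₂] = 0.0989.
([CO])·(0.114) / (7.68e-4) = 0.0989
[CO] = 6.66e-4 mol L⁻¹

[CO] = 6.66e-4 mol L⁻¹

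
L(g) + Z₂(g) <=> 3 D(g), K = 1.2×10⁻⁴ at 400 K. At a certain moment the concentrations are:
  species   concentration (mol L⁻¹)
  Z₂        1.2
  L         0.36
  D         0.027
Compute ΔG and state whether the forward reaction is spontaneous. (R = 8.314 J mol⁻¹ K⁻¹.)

ΔG = -3.22 kJ/mol; the forward reaction is spontaneous

Q = [D]³ / ([L]·[Z₂]) = (0.027)³ / ((0.36)·(1.2)) = 4.56×10⁻⁵
ΔG = RT ln(Q/K) = (8.314 J mol⁻¹ K⁻¹)(400 K) × ln(4.56×10⁻⁵/1.2×10⁻⁴)
   = (3.326 kJ/mol)(-0.9676) = -3.22 kJ/mol
ΔG < 0, so the forward reaction is spontaneous (proceeds forward).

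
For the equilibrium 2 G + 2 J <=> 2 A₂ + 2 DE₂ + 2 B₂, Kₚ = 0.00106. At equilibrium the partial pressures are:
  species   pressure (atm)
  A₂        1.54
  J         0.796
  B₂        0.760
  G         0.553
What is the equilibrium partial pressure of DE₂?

At equilibrium, Kₚ = P(A₂)²·P(DE₂)²·P(B₂)² / (P(G)²·P(J)²) = 0.00106.
(1.54)²·(P(DE₂))²·(0.760)² / ((0.553)²·(0.796)²) = 0.00106
P(DE₂)² = 1.50×10⁻⁴ ⇒ P(DE₂) = 0.0122 atm

P(DE₂) = 0.0122 atm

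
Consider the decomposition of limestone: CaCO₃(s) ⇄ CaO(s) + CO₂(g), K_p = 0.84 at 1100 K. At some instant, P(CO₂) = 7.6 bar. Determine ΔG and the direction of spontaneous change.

ΔG = 20.1 kJ/mol; the forward reaction is non-spontaneous

(CaCO₃, CaO are pure solids — omitted from Q_p.)
Q_p = P(CO₂) = 7.60
ΔG = RT ln(Q_p/K_p) = (8.314 J mol⁻¹ K⁻¹)(1100 K) × ln(7.60/0.84)
   = (9.145 kJ/mol)(2.203) = 20.1 kJ/mol
ΔG > 0, so the forward reaction is non-spontaneous (proceeds in reverse).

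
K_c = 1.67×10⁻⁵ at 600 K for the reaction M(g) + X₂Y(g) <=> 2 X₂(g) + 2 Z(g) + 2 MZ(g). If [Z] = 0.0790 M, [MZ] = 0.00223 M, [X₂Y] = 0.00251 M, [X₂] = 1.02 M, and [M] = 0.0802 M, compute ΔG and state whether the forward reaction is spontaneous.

Q_c = [X₂]²·[Z]²·[MZ]² / ([M]·[X₂Y]) = (1.02)²·(0.0790)²·(0.00223)² / ((0.0802)·(0.00251)) = 1.60×10⁻⁴
ΔG = RT ln(Q_c/K_c) = (8.314 J mol⁻¹ K⁻¹)(600 K) × ln(1.60×10⁻⁴/1.67×10⁻⁵)
   = (4.988 kJ/mol)(2.260) = 11.3 kJ/mol
ΔG > 0, so the forward reaction is non-spontaneous (proceeds in reverse).

ΔG = 11.3 kJ/mol; the forward reaction is non-spontaneous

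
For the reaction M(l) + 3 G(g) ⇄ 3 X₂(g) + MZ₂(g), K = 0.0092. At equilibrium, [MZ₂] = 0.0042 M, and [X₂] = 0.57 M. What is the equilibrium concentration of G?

[G] = 0.44 M

(M is a pure liquid — omitted from K.)
At equilibrium, K = [X₂]³·[MZ₂] / [G]³ = 0.0092.
(0.57)³·(0.0042) / ([G])³ = 0.0092
[G]³ = 0.0845 ⇒ [G] = 0.44 M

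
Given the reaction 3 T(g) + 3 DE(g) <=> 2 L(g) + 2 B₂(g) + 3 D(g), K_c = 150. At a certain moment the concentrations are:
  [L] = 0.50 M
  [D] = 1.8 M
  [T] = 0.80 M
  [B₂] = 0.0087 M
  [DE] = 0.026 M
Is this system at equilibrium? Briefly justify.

no; Q < K, reaction proceeds forward

Q_c = [L]²·[B₂]²·[D]³ / ([T]³·[DE]³) = (0.50)²·(0.0087)²·(1.8)³ / ((0.80)³·(0.026)³) = 12
Q_c = 12 < K_c = 150: net forward reaction.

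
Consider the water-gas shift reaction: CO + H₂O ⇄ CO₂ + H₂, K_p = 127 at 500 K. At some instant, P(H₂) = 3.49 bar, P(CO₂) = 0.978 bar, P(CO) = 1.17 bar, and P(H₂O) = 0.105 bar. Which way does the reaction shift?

forward (toward products)

Q_p = P(CO₂)·P(H₂) / (P(CO)·P(H₂O)) = (0.978)·(3.49) / ((1.17)·(0.105)) = 27.8
Q_p = 27.8 < K_p = 127, so the forward reaction proceeds.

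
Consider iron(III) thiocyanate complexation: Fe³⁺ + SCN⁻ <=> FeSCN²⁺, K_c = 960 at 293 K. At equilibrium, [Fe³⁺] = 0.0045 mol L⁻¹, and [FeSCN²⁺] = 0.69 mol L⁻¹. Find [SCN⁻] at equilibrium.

[SCN⁻] = 0.16 mol L⁻¹

At equilibrium, K_c = [FeSCN²⁺] / ([Fe³⁺]·[SCN⁻]) = 960.
(0.69) / ((0.0045)·([SCN⁻])) = 960
[SCN⁻] = 0.160 = 0.16 mol L⁻¹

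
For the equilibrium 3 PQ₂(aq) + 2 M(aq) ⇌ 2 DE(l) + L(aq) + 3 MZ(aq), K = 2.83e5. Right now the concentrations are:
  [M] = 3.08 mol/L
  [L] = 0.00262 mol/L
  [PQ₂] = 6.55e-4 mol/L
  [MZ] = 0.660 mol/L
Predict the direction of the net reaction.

(DE is a pure liquid — omitted from Q.)
Q = [L]·[MZ]³ / ([PQ₂]³·[M]²) = (0.00262)·(0.660)³ / ((6.55e-4)³·(3.08)²) = 2.83e5
Q = 2.83e5 = K, so the system is already at equilibrium.

no net change (already at equilibrium)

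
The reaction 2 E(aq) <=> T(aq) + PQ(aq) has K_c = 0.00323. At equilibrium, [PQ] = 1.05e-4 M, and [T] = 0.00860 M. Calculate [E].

[E] = 0.0167 M

At equilibrium, K_c = [T]·[PQ] / [E]² = 0.00323.
(0.00860)·(1.05e-4) / ([E])² = 0.00323
[E]² = 2.80e-4 ⇒ [E] = 0.0167 M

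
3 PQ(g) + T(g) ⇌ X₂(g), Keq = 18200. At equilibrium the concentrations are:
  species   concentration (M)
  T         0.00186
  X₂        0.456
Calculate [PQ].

At equilibrium, Keq = [X₂] / ([PQ]³·[T]) = 18200.
(0.456) / (([PQ])³·(0.00186)) = 18200
[PQ]³ = 0.0135 ⇒ [PQ] = 0.238 M

[PQ] = 0.238 M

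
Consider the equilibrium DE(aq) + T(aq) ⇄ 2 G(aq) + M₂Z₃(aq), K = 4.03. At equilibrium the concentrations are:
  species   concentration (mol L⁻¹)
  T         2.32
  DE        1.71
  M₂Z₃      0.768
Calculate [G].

At equilibrium, K = [G]²·[M₂Z₃] / ([DE]·[T]) = 4.03.
([G])²·(0.768) / ((1.71)·(2.32)) = 4.03
[G]² = 20.8 ⇒ [G] = 4.56 mol L⁻¹

[G] = 4.56 mol L⁻¹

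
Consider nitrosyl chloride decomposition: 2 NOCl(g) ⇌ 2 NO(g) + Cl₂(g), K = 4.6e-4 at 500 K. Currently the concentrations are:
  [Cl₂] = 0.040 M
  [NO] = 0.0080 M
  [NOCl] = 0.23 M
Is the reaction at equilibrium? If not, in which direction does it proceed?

Q = [NO]²·[Cl₂] / [NOCl]² = (0.0080)²·(0.040) / (0.23)² = 4.8e-5
Q = 4.8e-5 < K = 4.6e-4, so the forward reaction proceeds.

toward products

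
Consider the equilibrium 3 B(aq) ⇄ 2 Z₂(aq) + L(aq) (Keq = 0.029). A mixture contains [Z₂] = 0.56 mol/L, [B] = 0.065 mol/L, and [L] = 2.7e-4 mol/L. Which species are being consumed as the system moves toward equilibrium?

Q = [Z₂]²·[L] / [B]³ = (0.56)²·(2.7e-4) / (0.065)³ = 0.31
Q = 0.31 > Keq = 0.029: net reverse reaction.

Z₂, L (products)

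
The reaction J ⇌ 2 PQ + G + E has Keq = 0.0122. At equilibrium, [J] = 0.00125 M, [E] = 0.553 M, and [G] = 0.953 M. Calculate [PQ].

[PQ] = 0.00538 M

At equilibrium, Keq = [PQ]²·[G]·[E] / [J] = 0.0122.
([PQ])²·(0.953)·(0.553) / (0.00125) = 0.0122
[PQ]² = 2.89×10⁻⁵ ⇒ [PQ] = 0.00538 M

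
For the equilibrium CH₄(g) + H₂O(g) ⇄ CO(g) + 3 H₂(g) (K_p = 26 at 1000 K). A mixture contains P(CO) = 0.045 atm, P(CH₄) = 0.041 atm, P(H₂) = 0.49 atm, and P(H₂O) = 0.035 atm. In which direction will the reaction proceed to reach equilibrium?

forward (toward products)

Q_p = P(CO)·P(H₂)³ / (P(CH₄)·P(H₂O)) = (0.045)·(0.49)³ / ((0.041)·(0.035)) = 3.7
Q_p = 3.7 < K_p = 26, so the forward reaction proceeds.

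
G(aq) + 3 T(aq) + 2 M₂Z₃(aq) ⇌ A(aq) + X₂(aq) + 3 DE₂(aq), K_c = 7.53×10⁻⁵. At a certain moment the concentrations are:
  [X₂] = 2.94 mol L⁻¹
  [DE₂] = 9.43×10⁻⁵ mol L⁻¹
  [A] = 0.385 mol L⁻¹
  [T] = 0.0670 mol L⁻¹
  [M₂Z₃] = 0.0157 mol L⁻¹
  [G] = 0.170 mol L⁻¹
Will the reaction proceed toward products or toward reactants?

at equilibrium

Q_c = [A]·[X₂]·[DE₂]³ / ([G]·[T]³·[M₂Z₃]²) = (0.385)·(2.94)·(9.43×10⁻⁵)³ / ((0.170)·(0.0670)³·(0.0157)²) = 7.53×10⁻⁵
Q_c = 7.53×10⁻⁵ = K_c, so the system is already at equilibrium.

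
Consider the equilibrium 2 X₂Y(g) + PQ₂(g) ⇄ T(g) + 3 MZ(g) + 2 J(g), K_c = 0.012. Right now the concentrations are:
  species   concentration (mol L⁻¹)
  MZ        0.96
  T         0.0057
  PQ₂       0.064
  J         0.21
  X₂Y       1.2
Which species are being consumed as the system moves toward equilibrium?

X₂Y, PQ₂ (reactants)

Q_c = [T]·[MZ]³·[J]² / ([X₂Y]²·[PQ₂]) = (0.0057)·(0.96)³·(0.21)² / ((1.2)²·(0.064)) = 0.0024
Q_c = 0.0024 < K_c = 0.012: net forward reaction.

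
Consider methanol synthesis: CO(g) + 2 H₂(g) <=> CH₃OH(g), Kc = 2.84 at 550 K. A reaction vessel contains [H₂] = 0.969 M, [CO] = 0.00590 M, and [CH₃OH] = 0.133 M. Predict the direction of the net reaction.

reverse (toward reactants)

Qc = [CH₃OH] / ([CO]·[H₂]²) = (0.133) / ((0.00590)·(0.969)²) = 24.0
Qc = 24.0 > Kc = 2.84, so the reverse reaction proceeds.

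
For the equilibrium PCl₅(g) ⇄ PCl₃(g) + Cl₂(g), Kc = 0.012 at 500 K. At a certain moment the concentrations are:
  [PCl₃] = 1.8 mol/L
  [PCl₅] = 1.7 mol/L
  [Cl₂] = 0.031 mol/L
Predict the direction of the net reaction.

Qc = [PCl₃]·[Cl₂] / [PCl₅] = (1.8)·(0.031) / (1.7) = 0.033
Qc = 0.033 > Kc = 0.012, so the reverse reaction proceeds.

reverse (toward reactants)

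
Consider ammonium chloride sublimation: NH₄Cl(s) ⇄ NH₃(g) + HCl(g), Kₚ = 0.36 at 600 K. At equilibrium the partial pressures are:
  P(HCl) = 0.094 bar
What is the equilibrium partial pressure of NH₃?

P(NH₃) = 3.8 bar

(NH₄Cl is a pure solid — omitted from Kₚ.)
At equilibrium, Kₚ = P(NH₃)·P(HCl) = 0.36.
(P(NH₃))·(0.094) = 0.36
P(NH₃) = 3.83 = 3.8 bar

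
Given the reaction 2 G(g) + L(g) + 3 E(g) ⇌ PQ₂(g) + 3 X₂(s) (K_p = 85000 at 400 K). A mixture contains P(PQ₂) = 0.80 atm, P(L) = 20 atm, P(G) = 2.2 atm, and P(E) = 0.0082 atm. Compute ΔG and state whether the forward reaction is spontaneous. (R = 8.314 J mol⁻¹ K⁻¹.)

(X₂ is a pure solid — omitted from Q_p.)
Q_p = P(PQ₂) / (P(G)²·P(L)·P(E)³) = (0.80) / ((2.2)²·(20)·(0.0082)³) = 15000
ΔG = RT ln(Q_p/K_p) = (8.314 J mol⁻¹ K⁻¹)(400 K) × ln(15000/85000)
   = (3.326 kJ/mol)(-1.735) = -5.77 kJ/mol
ΔG < 0, so the forward reaction is spontaneous (proceeds forward).

ΔG = -5.77 kJ/mol; the forward reaction is spontaneous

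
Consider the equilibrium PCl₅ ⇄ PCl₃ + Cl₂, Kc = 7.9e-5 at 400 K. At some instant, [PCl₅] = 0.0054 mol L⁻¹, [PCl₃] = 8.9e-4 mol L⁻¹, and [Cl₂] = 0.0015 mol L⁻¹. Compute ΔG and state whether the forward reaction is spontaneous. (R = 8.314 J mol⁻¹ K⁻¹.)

Qc = [PCl₃]·[Cl₂] / [PCl₅] = (8.9e-4)·(0.0015) / (0.0054) = 2.47e-4
ΔG = RT ln(Qc/Kc) = (8.314 J mol⁻¹ K⁻¹)(400 K) × ln(2.47e-4/7.9e-5)
   = (3.326 kJ/mol)(1.140) = 3.79 kJ/mol
ΔG > 0, so the forward reaction is non-spontaneous (proceeds in reverse).

ΔG = 3.79 kJ/mol; the forward reaction is non-spontaneous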